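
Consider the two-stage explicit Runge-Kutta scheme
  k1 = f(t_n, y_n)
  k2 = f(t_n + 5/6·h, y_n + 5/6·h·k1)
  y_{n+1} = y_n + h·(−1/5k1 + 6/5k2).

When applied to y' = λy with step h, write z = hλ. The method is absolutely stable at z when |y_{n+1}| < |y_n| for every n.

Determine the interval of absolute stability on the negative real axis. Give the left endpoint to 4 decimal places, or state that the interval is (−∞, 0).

z∈(-1.0000,0).

On y'=λy, z=hλ:
  k1=λy_n ⇒ h·k1=z·y_n;  k2=λ(1+5/6z)y_n ⇒ h·k2=z(1+5/6z)y_n
  y_{n+1}/y_n = 1 − 1/5z + 6/5z(1+5/6z) = 1 + z + z²
  R(z) = 1 + z + z².

Boundary: |R(x)|=1, x<0.
x=-1.65: |R|=2.0725
R=1: x+1x²=0 ⇒ x=−1=-1.0000; min R=1−1/(4·1)=0.7500>−1
Confirm numerically:
  x=-0.880: |R|=0.89440 <1
  x=-0.857: |R|=0.87745 <1
  x=-0.683: |R|=0.78349 <1
  x=-1.572: |R|=1.89918 >1
  x=-1.230: |R|=1.28290 >1
Interval (-1.0000, 0).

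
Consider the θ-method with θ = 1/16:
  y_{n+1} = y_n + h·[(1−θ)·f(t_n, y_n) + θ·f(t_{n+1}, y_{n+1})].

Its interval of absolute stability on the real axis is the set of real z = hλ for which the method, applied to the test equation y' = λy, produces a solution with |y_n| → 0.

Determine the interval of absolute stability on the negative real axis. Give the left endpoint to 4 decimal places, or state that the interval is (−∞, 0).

With y'=λy (z=hλ):
  y_{n+1} = y_n + z·[15/16·y_n + 1/16·y_{n+1}] ⇒ (1 − 1/16z)y_{n+1} = (1 + 15/16z)y_n
  so R(z) = (1 + 15/16z)/(1 − 1/16z).

Find x<0 with |R(x)|<1.
x=-0.68: |R|=0.3477
R=−1: 1+15/16x = −1+1/16x ⇒ -7/8x=2 ⇒ x=2/(-7/8)=-2.2857
Confirm numerically:
  x=-2.129: |R|=0.87898 <1
  x=-1.591: |R|=0.44710 <1
  x=-1.521: |R|=0.38896 <1
  x=-2.490: |R|=1.15468 >1
  x=-2.397: |R|=1.08469 >1
Interval (-2.2857, 0).

z∈(-2.2857,0).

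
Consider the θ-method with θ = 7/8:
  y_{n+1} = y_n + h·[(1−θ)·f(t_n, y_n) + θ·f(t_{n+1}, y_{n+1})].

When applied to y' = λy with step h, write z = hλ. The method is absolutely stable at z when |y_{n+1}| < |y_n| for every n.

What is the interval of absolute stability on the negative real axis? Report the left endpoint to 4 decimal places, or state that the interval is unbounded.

Set f=λy, z=hλ:
  y_{n+1} = y_n + z·[1/8·y_n + 7/8·y_{n+1}] ⇒ (1 − 7/8z)y_{n+1} = (1 + 1/8z)y_n
  ⇒ R(z) = (1 + 1/8z)/(1 − 7/8z).

Boundary: |R(x)|=1, x<0.
x=-0.52: |R|=0.6426
x=-2: |R|=0.2727
x=-10: |R|=0.0256
x=-100: |R|=0.1299
θ=7/8≥1/2 ⇒ |1+1/8x|<|1−7/8x| ∀x<0 ⇒ unbounded interval.

unbounded; (−∞, 0).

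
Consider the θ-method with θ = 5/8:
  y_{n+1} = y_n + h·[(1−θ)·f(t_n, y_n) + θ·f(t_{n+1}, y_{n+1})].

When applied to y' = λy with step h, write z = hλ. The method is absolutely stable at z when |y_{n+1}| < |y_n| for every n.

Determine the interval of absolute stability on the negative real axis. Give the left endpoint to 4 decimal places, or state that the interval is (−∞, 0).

unbounded; (−∞, 0).

Set f=λy, z=hλ:
  y_{n+1} = y_n + z·[3/8·y_n + 5/8·y_{n+1}] ⇒ (1 − 5/8z)y_{n+1} = (1 + 3/8z)y_n
  so R(z) = (1 + 3/8z)/(1 − 5/8z).

Need |R(x)|<1, x<0.
x=-1.66: |R|=0.1853
x=-2: |R|=0.1111
x=-10: |R|=0.3793
x=-100: |R|=0.5748
θ=5/8≥1/2 ⇒ |1+3/8x|<|1−5/8x| ∀x<0 ⇒ interval (−∞,0).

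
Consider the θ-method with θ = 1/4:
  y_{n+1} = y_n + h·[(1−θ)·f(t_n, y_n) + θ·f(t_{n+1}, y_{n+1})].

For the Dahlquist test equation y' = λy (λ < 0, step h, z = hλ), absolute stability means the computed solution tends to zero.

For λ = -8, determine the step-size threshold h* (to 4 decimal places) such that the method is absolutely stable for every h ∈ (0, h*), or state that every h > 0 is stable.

(-4.0000,0); λ=-8 ⇒ h* = (4)/8 = 0.5000.

Test eqn y'=λy, z=hλ:
  y_{n+1} = y_n + z·[3/4·y_n + 1/4·y_{n+1}] ⇒ (1 − 1/4z)y_{n+1} = (1 + 3/4z)y_n
  R(z) = (1 + 3/4z)/(1 − 1/4z).

Find x<0 with |R(x)|<1.
x=-1.19: |R|=0.0829
R=−1: 1+3/4x = −1+1/4x ⇒ -1/2x=2 ⇒ x=2/(-1/2)=-4.0000
Confirm numerically:
  x=-3.469: |R|=0.85781 <1
  x=-2.626: |R|=0.58527 <1
  x=-2.140: |R|=0.39414 <1
  x=-2.080: |R|=0.36842 <1
  x=-4.451: |R|=1.10673 >1
  x=-4.263: |R|=1.06366 >1
So |R|<1 on (-4.0000, 0).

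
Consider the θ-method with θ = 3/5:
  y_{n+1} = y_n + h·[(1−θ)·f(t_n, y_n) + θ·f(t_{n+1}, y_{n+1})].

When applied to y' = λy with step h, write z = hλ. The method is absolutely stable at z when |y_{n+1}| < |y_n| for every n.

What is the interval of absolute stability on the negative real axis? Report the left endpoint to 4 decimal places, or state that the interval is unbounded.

Test eqn y'=λy, z=hλ:
  y_{n+1} = y_n + z·[2/5·y_n + 3/5·y_{n+1}] ⇒ (1 − 3/5z)y_{n+1} = (1 + 2/5z)y_n
  ⇒ R(z) = (1 + 2/5z)/(1 − 3/5z).

Find x<0 with |R(x)|<1.
x=-1.71: |R|=0.1560
x=-2: |R|=0.0909
x=-10: |R|=0.4286
x=-100: |R|=0.6393
θ=3/5≥1/2 ⇒ |1+2/5x|<|1−3/5x| ∀x<0 ⇒ stable on all of ℝ⁻.

(−∞, 0) — no finite endpoint.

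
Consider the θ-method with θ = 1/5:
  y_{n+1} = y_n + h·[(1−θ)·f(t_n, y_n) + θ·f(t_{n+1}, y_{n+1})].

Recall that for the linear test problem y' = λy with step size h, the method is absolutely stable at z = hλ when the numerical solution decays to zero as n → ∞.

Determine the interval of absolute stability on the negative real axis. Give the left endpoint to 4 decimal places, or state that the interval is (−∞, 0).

With y'=λy (z=hλ):
  y_{n+1} = y_n + z·[4/5·y_n + 1/5·y_{n+1}] ⇒ (1 − 1/5z)y_{n+1} = (1 + 4/5z)y_n
  R(z) = (1 + 4/5z)/(1 − 1/5z).

Solve |R(x)|<1 on ℝ⁻.
x=-1.37: |R|=0.0754
R=−1: 1+4/5x = −1+1/5x ⇒ -3/5x=2 ⇒ x=2/(-3/5)=-3.3333
Confirm numerically:
  x=-2.326: |R|=0.58750 <1
  x=-2.174: |R|=0.51519 <1
  x=-1.971: |R|=0.41371 <1
  x=-3.869: |R|=1.18119 >1
  x=-3.835: |R|=1.17035 >1
  x=-3.625: |R|=1.10145 >1
So |R|<1 on (-3.3333, 0).

z∈(-3.3333,0).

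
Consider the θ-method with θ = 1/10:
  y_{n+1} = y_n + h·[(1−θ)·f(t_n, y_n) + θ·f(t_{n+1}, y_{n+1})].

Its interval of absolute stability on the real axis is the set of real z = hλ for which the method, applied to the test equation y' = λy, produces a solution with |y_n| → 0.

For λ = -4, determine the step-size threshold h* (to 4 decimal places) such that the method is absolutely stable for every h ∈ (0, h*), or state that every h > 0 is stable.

Set f=λy, z=hλ:
  y_{n+1} = y_n + z·[9/10·y_n + 1/10·y_{n+1}] ⇒ (1 − 1/10z)y_{n+1} = (1 + 9/10z)y_n
  ⇒ R(z) = (1 + 9/10z)/(1 − 1/10z).

Boundary: |R(x)|=1, x<0.
x=-1.5: |R|=0.3043
R=−1: 1+9/10x = −1+1/10x ⇒ -4/5x=2 ⇒ x=2/(-4/5)=-2.5000
Confirm numerically:
  x=-2.466: |R|=0.97818 <1
  x=-1.712: |R|=0.46175 <1
  x=-1.427: |R|=0.24880 <1
  x=-1.314: |R|=0.16139 <1
  x=-2.743: |R|=1.15255 >1
  x=-2.739: |R|=1.15009 >1
Interval (-2.5000, 0).

(-2.5000,0); λ=-4 ⇒ h* = (5/2)/4 = 0.6250.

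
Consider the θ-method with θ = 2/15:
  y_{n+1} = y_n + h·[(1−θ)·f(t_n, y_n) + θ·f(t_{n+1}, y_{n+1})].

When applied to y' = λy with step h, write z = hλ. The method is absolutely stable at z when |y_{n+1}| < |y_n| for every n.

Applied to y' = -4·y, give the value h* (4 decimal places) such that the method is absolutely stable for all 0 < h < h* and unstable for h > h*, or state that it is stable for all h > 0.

Test eqn y'=λy, z=hλ:
  y_{n+1} = y_n + z·[13/15·y_n + 2/15·y_{n+1}] ⇒ (1 − 2/15z)y_{n+1} = (1 + 13/15z)y_n
  R(z) = (1 + 13/15z)/(1 − 2/15z).

Find x<0 with |R(x)|<1.
x=-1.76: |R|=0.4255
R=−1: 1+13/15x = −1+2/15x ⇒ -11/15x=2 ⇒ x=2/(-11/15)=-2.7273
Confirm numerically:
  x=-2.645: |R|=0.95540 <1
  x=-2.531: |R|=0.89238 <1
  x=-2.211: |R|=0.70760 <1
  x=-1.214: |R|=0.04487 <1
  x=-3.098: |R|=1.19239 >1
  x=-2.964: |R|=1.12443 >1
  x=-2.773: |R|=1.02448 >1
So |R|<1 on (-2.7273, 0).

(-2.7273,0); λ=-4 ⇒ h* = (30/11)/4 = 0.6818.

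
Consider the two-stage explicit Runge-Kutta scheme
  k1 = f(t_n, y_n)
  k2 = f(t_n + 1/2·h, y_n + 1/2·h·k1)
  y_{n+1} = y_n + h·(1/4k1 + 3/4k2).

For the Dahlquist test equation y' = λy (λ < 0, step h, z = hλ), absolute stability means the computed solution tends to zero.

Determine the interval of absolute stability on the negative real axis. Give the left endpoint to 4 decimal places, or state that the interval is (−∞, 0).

(-2.6667, 0).

With y'=λy (z=hλ):
  k1=λy_n ⇒ h·k1=z·y_n;  k2=λ(1+1/2z)y_n ⇒ h·k2=z(1+1/2z)y_n
  y_{n+1}/y_n = 1 + 1/4z + 3/4z(1+1/2z) = 1 + z + 3/8z²
  ⇒ R(z) = 1 + z + 3/8z².

Need |R(x)|<1, x<0.
x=-0.95: |R|=0.3884
R=1: x+3/8x²=0 ⇒ x=−8/3=-2.6667; min R=1−1/(4·3/8)=0.3333>−1
Confirm numerically:
  x=-1.734: |R|=0.39353 <1
  x=-1.621: |R|=0.36437 <1
  x=-1.540: |R|=0.34935 <1
  x=-2.944: |R|=1.30618 >1
  x=-2.920: |R|=1.27740 >1
  x=-2.840: |R|=1.18460 >1
Interval (-2.6667, 0).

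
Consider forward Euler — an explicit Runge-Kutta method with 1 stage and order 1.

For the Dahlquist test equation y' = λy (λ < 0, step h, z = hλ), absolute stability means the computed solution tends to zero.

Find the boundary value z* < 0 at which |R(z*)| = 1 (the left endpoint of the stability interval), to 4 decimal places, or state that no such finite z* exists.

left endpoint -2.0000.

With y'=λy (z=hλ):
  order 1, 1-stage ⇒ R(z)=1+z
  (e.g. R(-0.7)=0.30000, |R|=0.30000)

Boundary: |R(x)|=1, x<0.
x=-0.7: |R|=0.3000
|R(-2.35)|=1.3500 |R(-0.7)|=0.3000 |R(-0.67)|=0.3300
Bisect:
  x_lo=-2.8736 |R|=1.8736  x_hi=-0.2631 |R|=0.7369
  mid=-1.56834 |R|=0.56834 →hi
  mid=-2.22097 |R|=1.22097 →lo
  mid=-1.89466 |R|=0.89466 →hi
  mid=-2.05781 |R|=1.05781 →lo
  mid=-1.97623 |R|=0.97623 →hi
  mid=-2.01702 |R|=1.01702 →lo
  mid=-1.99663 |R|=0.99663 →hi
  mid=-2.00683 |R|=1.00683 →lo
  mid=-2.00173 |R|=1.00173 →lo
  ...
  [-2.00013,-1.99997] ⇒ x*=-2.0000
So |R|<1 on (-2.0000, 0).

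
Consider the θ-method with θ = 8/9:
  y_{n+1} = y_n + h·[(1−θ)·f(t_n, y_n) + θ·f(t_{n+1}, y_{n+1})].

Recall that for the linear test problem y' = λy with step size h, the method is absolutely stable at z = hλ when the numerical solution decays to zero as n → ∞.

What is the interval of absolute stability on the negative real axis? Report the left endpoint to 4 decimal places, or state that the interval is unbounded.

Set f=λy, z=hλ:
  y_{n+1} = y_n + z·[1/9·y_n + 8/9·y_{n+1}] ⇒ (1 − 8/9z)y_{n+1} = (1 + 1/9z)y_n
  ⇒ R(z) = (1 + 1/9z)/(1 − 8/9z).

Need |R(x)|<1, x<0.
x=-0.59: |R|=0.6130
x=-2: |R|=0.2800
x=-10: |R|=0.0112
x=-100: |R|=0.1125
θ=8/9≥1/2 ⇒ |1+1/9x|<|1−8/9x| ∀x<0 ⇒ stable on all of ℝ⁻.

interval (−∞, 0).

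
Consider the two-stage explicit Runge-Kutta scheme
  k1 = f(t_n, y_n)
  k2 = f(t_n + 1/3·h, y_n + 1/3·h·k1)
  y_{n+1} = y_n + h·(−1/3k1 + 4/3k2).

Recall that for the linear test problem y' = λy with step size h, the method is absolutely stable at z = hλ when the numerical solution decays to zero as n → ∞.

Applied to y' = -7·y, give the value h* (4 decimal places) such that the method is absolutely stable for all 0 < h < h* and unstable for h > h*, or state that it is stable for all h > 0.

(-2.2500,0); λ=-7 ⇒ h* = (9/4)/7 = 0.3214.

Test eqn y'=λy, z=hλ:
  k1=λy_n ⇒ h·k1=z·y_n;  k2=λ(1+1/3z)y_n ⇒ h·k2=z(1+1/3z)y_n
  y_{n+1}/y_n = 1 − 1/3z + 4/3z(1+1/3z) = 1 + z + 4/9z²
  Hence R(z) = 1 + z + 4/9z².

Need |R(x)|<1, x<0.
x=-1.36: |R|=0.4620
R=1: x+4/9x²=0 ⇒ x=−9/4=-2.2500; min R=1−1/(4·4/9)=0.4375>−1
Confirm numerically:
  x=-1.616: |R|=0.54465 <1
  x=-1.444: |R|=0.48273 <1
  x=-1.273: |R|=0.44724 <1
  x=-1.265: |R|=0.44621 <1
  x=-2.647: |R|=1.46705 >1
  x=-2.597: |R|=1.40052 >1
Stable set (-2.2500, 0).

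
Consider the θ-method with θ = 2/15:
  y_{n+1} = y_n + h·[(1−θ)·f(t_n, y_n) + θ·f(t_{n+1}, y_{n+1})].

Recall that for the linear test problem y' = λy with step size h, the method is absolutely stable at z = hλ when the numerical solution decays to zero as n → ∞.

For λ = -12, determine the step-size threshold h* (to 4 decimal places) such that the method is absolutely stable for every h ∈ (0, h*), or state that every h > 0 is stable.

Set f=λy, z=hλ:
  y_{n+1} = y_n + z·[13/15·y_n + 2/15·y_{n+1}] ⇒ (1 − 2/15z)y_{n+1} = (1 + 13/15z)y_n
  ⇒ R(z) = (1 + 13/15z)/(1 − 2/15z).

Solve |R(x)|<1 on ℝ⁻.
x=-1.11: |R|=0.0331
R=−1: 1+13/15x = −1+2/15x ⇒ -11/15x=2 ⇒ x=2/(-11/15)=-2.7273
Confirm numerically:
  x=-2.361: |R|=0.79571 <1
  x=-1.373: |R|=0.16054 <1
  x=-1.305: |R|=0.11158 <1
  x=-3.325: |R|=1.30370 >1
  x=-3.061: |R|=1.17380 >1
  x=-2.787: |R|=1.03193 >1
So |R|<1 on (-2.7273, 0).

(-2.7273,0); λ=-12 ⇒ h* = (30/11)/12 = 0.2273.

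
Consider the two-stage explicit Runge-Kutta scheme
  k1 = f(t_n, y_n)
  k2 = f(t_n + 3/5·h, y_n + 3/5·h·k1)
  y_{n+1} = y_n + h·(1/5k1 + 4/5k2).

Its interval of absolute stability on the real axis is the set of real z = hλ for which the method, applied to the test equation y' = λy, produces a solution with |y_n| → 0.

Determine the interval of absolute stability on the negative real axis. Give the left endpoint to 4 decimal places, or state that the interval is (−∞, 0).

(-2.0833, 0).

Set f=λy, z=hλ:
  k1=λy_n ⇒ h·k1=z·y_n;  k2=λ(1+3/5z)y_n ⇒ h·k2=z(1+3/5z)y_n
  y_{n+1}/y_n = 1 + 1/5z + 4/5z(1+3/5z) = 1 + z + 12/25z²
  so R(z) = 1 + z + 12/25z².

Need |R(x)|<1, x<0.
x=-1.25: |R|=0.5000
R=1: x+12/25x²=0 ⇒ x=−25/12=-2.0833; min R=1−1/(4·12/25)=0.4792>−1
Confirm numerically:
  x=-2.014: |R|=0.93297 <1
  x=-1.774: |R|=0.73660 <1
  x=-1.429: |R|=0.55118 <1
  x=-0.981: |R|=0.48093 <1
  x=-2.393: |R|=1.35570 >1
  x=-2.316: |R|=1.25865 >1
Interval (-2.0833, 0).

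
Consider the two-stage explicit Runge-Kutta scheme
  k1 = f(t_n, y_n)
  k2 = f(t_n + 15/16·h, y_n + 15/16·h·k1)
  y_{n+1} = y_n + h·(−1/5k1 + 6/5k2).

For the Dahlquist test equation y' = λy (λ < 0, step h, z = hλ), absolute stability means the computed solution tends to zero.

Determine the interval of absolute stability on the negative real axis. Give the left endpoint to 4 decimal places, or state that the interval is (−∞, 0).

On y'=λy, z=hλ:
  k1=λy_n ⇒ h·k1=z·y_n;  k2=λ(1+15/16z)y_n ⇒ h·k2=z(1+15/16z)y_n
  y_{n+1}/y_n = 1 − 1/5z + 6/5z(1+15/16z) = 1 + z + 9/8z²
  R(z) = 1 + z + 9/8z².

Solve |R(x)|<1 on ℝ⁻.
x=-1.3: |R|=1.6013
R=1: x+9/8x²=0 ⇒ x=−8/9=-0.8889; min R=1−1/(4·9/8)=0.7778>−1
Confirm numerically:
  x=-0.805: |R|=0.92403 <1
  x=-0.615: |R|=0.81050 <1
  x=-0.508: |R|=0.78232 <1
  x=-0.498: |R|=0.78100 <1
  x=-1.468: |R|=1.95640 >1
  x=-1.311: |R|=1.62256 >1
  x=-0.997: |R|=1.12126 >1
So |R|<1 on (-0.8889, 0).

(-0.8889, 0).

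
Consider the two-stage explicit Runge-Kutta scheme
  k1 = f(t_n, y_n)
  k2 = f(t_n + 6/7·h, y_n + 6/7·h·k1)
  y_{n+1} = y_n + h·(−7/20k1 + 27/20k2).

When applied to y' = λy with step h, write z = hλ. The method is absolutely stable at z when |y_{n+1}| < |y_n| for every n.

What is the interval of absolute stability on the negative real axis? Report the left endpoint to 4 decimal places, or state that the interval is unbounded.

Test eqn y'=λy, z=hλ:
  k1=λy_n ⇒ h·k1=z·y_n;  k2=λ(1+6/7z)y_n ⇒ h·k2=z(1+6/7z)y_n
  y_{n+1}/y_n = 1 − 7/20z + 27/20z(1+6/7z) = 1 + z + 81/70z²
  so R(z) = 1 + z + 81/70z².

Find x<0 with |R(x)|<1.
x=-0.34: |R|=0.7938
R=1: x+81/70x²=0 ⇒ x=−70/81=-0.8642; min R=1−1/(4·81/70)=0.7840>−1
Confirm numerically:
  x=-0.693: |R|=0.86272 <1
  x=-0.454: |R|=0.78451 <1
  x=-0.448: |R|=0.78424 <1
  x=-0.382: |R|=0.78685 <1
  x=-1.170: |R|=1.41401 >1
  x=-1.104: |R|=1.30634 >1
  x=-1.055: |R|=1.23293 >1
Stable set (-0.8642, 0).

(-0.8642, 0).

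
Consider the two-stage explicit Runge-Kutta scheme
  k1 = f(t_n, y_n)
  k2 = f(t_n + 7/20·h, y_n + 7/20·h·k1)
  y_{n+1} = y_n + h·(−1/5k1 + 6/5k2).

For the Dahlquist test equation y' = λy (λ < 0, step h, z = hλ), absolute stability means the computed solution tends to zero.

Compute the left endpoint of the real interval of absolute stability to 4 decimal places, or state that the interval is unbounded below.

Set f=λy, z=hλ:
  k1=λy_n ⇒ h·k1=z·y_n;  k2=λ(1+7/20z)y_n ⇒ h·k2=z(1+7/20z)y_n
  y_{n+1}/y_n = 1 − 1/5z + 6/5z(1+7/20z) = 1 + z + 21/50z²
  so R(z) = 1 + z + 21/50z².

Boundary: |R(x)|=1, x<0.
x=-0.61: |R|=0.5463
R=1: x+21/50x²=0 ⇒ x=−50/21=-2.3810; min R=1−1/(4·21/50)=0.4048>−1
Confirm numerically:
  x=-1.845: |R|=0.58469 <1
  x=-1.203: |R|=0.40483 <1
  x=-1.163: |R|=0.40508 <1
  x=-1.080: |R|=0.40989 <1
  x=-2.701: |R|=1.36307 >1
  x=-2.665: |R|=1.31793 >1
  x=-2.616: |R|=1.25825 >1
Interval (-2.3810, 0).

z* = -2.3810.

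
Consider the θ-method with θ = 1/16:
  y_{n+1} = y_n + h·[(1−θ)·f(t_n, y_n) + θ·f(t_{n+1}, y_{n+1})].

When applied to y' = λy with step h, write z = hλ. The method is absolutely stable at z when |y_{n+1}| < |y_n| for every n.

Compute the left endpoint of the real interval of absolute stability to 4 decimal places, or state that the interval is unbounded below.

With y'=λy (z=hλ):
  y_{n+1} = y_n + z·[15/16·y_n + 1/16·y_{n+1}] ⇒ (1 − 1/16z)y_{n+1} = (1 + 15/16z)y_n
  ⇒ R(z) = (1 + 15/16z)/(1 − 1/16z).

Need |R(x)|<1, x<0.
x=-0.69: |R|=0.3385
R=−1: 1+15/16x = −1+1/16x ⇒ -7/8x=2 ⇒ x=2/(-7/8)=-2.2857
Confirm numerically:
  x=-1.765: |R|=0.58964 <1
  x=-1.218: |R|=0.13184 <1
  x=-1.143: |R|=0.06679 <1
  x=-2.628: |R|=1.25725 >1
  x=-2.468: |R|=1.13818 >1
  x=-2.357: |R|=1.05437 >1
Interval (-2.2857, 0).

left endpoint -2.2857.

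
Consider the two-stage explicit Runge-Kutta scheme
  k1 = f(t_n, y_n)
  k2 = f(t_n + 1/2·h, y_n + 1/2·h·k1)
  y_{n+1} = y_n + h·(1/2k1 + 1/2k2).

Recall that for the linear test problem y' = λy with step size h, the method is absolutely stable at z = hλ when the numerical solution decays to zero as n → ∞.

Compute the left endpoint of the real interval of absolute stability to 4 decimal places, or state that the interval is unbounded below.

Test eqn y'=λy, z=hλ:
  k1=λy_n ⇒ h·k1=z·y_n;  k2=λ(1+1/2z)y_n ⇒ h·k2=z(1+1/2z)y_n
  y_{n+1}/y_n = 1 + 1/2z + 1/2z(1+1/2z) = 1 + z + 1/4z²
  so R(z) = 1 + z + 1/4z².

Find x<0 with |R(x)|<1.
x=-1.04: |R|=0.2304
R=1: x+1/4x²=0 ⇒ x=−4=-4.0000; min R=1−1/(4·1/4)=0.0000>−1
Confirm numerically:
  x=-3.471: |R|=0.54096 <1
  x=-2.027: |R|=0.00018 <1
  x=-1.976: |R|=0.00014 <1
  x=-4.372: |R|=1.40660 >1
  x=-4.030: |R|=1.03023 >1
Interval (-4.0000, 0).

z* = -4.0000.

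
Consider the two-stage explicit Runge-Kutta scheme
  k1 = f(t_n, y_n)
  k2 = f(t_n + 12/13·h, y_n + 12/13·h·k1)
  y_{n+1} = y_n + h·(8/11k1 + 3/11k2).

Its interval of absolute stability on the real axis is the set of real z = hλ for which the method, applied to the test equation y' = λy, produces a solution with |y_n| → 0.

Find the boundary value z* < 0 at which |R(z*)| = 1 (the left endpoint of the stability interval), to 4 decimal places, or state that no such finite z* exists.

left endpoint -3.9722.

Test eqn y'=λy, z=hλ:
  k1=λy_n ⇒ h·k1=z·y_n;  k2=λ(1+12/13z)y_n ⇒ h·k2=z(1+12/13z)y_n
  y_{n+1}/y_n = 1 + 8/11z + 3/11z(1+12/13z) = 1 + z + 36/143z²
  Hence R(z) = 1 + z + 36/143z².

Need |R(x)|<1, x<0.
x=-0.43: |R|=0.6165
R=1: x+36/143x²=0 ⇒ x=−143/36=-3.9722; min R=1−1/(4·36/143)=0.0069>−1
Confirm numerically:
  x=-3.003: |R|=0.26727 <1
  x=-2.897: |R|=0.21582 <1
  x=-2.024: |R|=0.00731 <1
  x=-4.276: |R|=1.32701 >1
  x=-4.216: |R|=1.25874 >1
So |R|<1 on (-3.9722, 0).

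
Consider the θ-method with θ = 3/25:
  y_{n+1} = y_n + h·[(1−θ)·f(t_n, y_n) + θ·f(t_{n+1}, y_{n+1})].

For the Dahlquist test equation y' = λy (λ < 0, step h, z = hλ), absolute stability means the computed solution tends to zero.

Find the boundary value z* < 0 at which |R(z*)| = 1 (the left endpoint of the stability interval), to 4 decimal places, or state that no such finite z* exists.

With y'=λy (z=hλ):
  y_{n+1} = y_n + z·[22/25·y_n + 3/25·y_{n+1}] ⇒ (1 − 3/25z)y_{n+1} = (1 + 22/25z)y_n
  so R(z) = (1 + 22/25z)/(1 − 3/25z).

Need |R(x)|<1, x<0.
x=-1.59: |R|=0.3352
R=−1: 1+22/25x = −1+3/25x ⇒ -19/25x=2 ⇒ x=2/(-19/25)=-2.6316
Confirm numerically:
  x=-2.478: |R|=0.91003 <1
  x=-2.472: |R|=0.90647 <1
  x=-1.644: |R|=0.37311 <1
  x=-3.141: |R|=1.28118 >1
  x=-3.004: |R|=1.20804 >1
  x=-2.905: |R|=1.15409 >1
Stable set (-2.6316, 0).

left endpoint -2.6316.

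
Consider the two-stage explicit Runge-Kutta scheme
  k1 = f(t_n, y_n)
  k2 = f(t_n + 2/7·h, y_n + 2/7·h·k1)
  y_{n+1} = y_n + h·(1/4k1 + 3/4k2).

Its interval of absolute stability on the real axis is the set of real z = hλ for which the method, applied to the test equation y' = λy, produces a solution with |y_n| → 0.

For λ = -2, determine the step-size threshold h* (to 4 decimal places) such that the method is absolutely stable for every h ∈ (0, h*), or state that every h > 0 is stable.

(-4.6667,0); λ=-2 ⇒ h* = (14/3)/2 = 2.3333.

On y'=λy, z=hλ:
  k1=λy_n ⇒ h·k1=z·y_n;  k2=λ(1+2/7z)y_n ⇒ h·k2=z(1+2/7z)y_n
  y_{n+1}/y_n = 1 + 1/4z + 3/4z(1+2/7z) = 1 + z + 3/14z²
  so R(z) = 1 + z + 3/14z².

Need |R(x)|<1, x<0.
x=-1.61: |R|=0.0546
R=1: x+3/14x²=0 ⇒ x=−14/3=-4.6667; min R=1−1/(4·3/14)=-0.1667>−1
Confirm numerically:
  x=-3.185: |R|=0.01124 <1
  x=-3.183: |R|=0.01197 <1
  x=-2.144: |R|=0.15899 <1
  x=-4.953: |R|=1.30390 >1
  x=-4.890: |R|=1.23402 >1
Stable set (-4.6667, 0).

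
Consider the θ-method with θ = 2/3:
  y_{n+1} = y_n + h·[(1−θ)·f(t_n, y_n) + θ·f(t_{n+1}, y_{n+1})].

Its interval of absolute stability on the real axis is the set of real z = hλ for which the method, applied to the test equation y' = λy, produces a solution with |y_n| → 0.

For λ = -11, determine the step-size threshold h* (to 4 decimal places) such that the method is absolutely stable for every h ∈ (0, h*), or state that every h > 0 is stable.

With y'=λy (z=hλ):
  y_{n+1} = y_n + z·[1/3·y_n + 2/3·y_{n+1}] ⇒ (1 − 2/3z)y_{n+1} = (1 + 1/3z)y_n
  R(z) = (1 + 1/3z)/(1 − 2/3z).

Boundary: |R(x)|=1, x<0.
x=-0.78: |R|=0.4868
x=-2: |R|=0.1429
x=-10: |R|=0.3043
x=-100: |R|=0.4778
θ=2/3≥1/2 ⇒ |1+1/3x|<|1−2/3x| ∀x<0 ⇒ interval (−∞,0).

interval (−∞, 0). Any h>0 works for λ=-11.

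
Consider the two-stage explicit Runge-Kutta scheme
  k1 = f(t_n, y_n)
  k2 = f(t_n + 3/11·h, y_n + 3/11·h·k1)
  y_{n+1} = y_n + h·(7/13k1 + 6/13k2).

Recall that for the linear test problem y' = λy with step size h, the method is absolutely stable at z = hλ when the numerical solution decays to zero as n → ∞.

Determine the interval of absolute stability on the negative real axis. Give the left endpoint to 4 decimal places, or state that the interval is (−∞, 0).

Test eqn y'=λy, z=hλ:
  k1=λy_n ⇒ h·k1=z·y_n;  k2=λ(1+3/11z)y_n ⇒ h·k2=z(1+3/11z)y_n
  y_{n+1}/y_n = 1 + 7/13z + 6/13z(1+3/11z) = 1 + z + 18/143z²
  Hence R(z) = 1 + z + 18/143z².

Solve |R(x)|<1 on ℝ⁻.
x=-1.46: |R|=0.1917
R=1: x+18/143x²=0 ⇒ x=−143/18=-7.9444; min R=1−1/(4·18/143)=-0.9861>−1
Confirm numerically:
  x=-7.193: |R|=0.31963 <1
  x=-7.101: |R|=0.24610 <1
  x=-4.929: |R|=0.87088 <1
  x=-4.697: |R|=0.91999 <1
  x=-8.484: |R|=1.57620 >1
  x=-8.187: |R|=1.24996 >1
  x=-8.008: |R|=1.06406 >1
So |R|<1 on (-7.9444, 0).

z∈(-7.9444,0).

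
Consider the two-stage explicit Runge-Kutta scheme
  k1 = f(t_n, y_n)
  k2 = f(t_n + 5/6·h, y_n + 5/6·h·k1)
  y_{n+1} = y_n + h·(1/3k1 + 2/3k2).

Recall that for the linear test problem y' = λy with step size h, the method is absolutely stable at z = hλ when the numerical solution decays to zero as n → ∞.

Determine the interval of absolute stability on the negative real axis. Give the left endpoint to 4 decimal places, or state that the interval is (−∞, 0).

With y'=λy (z=hλ):
  k1=λy_n ⇒ h·k1=z·y_n;  k2=λ(1+5/6z)y_n ⇒ h·k2=z(1+5/6z)y_n
  y_{n+1}/y_n = 1 + 1/3z + 2/3z(1+5/6z) = 1 + z + 5/9z²
  Hence R(z) = 1 + z + 5/9z².

Need |R(x)|<1, x<0.
x=-1.7: |R|=0.9056
R=1: x+5/9x²=0 ⇒ x=−9/5=-1.8000; min R=1−1/(4·5/9)=0.5500>−1
Confirm numerically:
  x=-1.404: |R|=0.69112 <1
  x=-1.129: |R|=0.57913 <1
  x=-1.082: |R|=0.56840 <1
  x=-0.971: |R|=0.55280 <1
  x=-2.242: |R|=1.55054 >1
  x=-2.171: |R|=1.44747 >1
  x=-2.055: |R|=1.29113 >1
Stable set (-1.8000, 0).

(-1.8000, 0).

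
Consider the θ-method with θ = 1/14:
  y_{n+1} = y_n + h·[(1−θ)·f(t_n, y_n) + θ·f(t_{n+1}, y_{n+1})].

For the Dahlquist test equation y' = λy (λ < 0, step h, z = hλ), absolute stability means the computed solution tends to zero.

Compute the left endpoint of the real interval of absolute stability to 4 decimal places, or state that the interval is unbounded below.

With y'=λy (z=hλ):
  y_{n+1} = y_n + z·[13/14·y_n + 1/14·y_{n+1}] ⇒ (1 − 1/14z)y_{n+1} = (1 + 13/14z)y_n
  R(z) = (1 + 13/14z)/(1 − 1/14z).

Find x<0 with |R(x)|<1.
x=-1.31: |R|=0.1979
R=−1: 1+13/14x = −1+1/14x ⇒ -6/7x=2 ⇒ x=2/(-6/7)=-2.3333
Confirm numerically:
  x=-1.710: |R|=0.52387 <1
  x=-1.229: |R|=0.12982 <1
  x=-0.975: |R|=0.08848 <1
  x=-2.925: |R|=1.41950 >1
  x=-2.891: |R|=1.39619 >1
  x=-2.702: |R|=1.26488 >1
Stable set (-2.3333, 0).

left endpoint -2.3333.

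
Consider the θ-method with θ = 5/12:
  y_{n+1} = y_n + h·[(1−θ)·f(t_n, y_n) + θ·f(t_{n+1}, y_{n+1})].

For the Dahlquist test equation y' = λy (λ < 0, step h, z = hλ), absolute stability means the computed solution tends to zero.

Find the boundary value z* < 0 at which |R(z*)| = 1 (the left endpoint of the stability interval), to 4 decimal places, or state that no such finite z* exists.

Set f=λy, z=hλ:
  y_{n+1} = y_n + z·[7/12·y_n + 5/12·y_{n+1}] ⇒ (1 − 5/12z)y_{n+1} = (1 + 7/12z)y_n
  ⇒ R(z) = (1 + 7/12z)/(1 − 5/12z).

Boundary: |R(x)|=1, x<0.
x=-1.4: |R|=0.1158
R=−1: 1+7/12x = −1+5/12x ⇒ -1/6x=2 ⇒ x=2/(-1/6)=-12.0000
Confirm numerically:
  x=-10.827: |R|=0.96453 <1
  x=-8.212: |R|=0.85722 <1
  x=-7.775: |R|=0.83391 <1
  x=-6.575: |R|=0.75822 <1
  x=-12.511: |R|=1.01371 >1
  x=-12.343: |R|=1.00931 >1
Interval (-12.0000, 0).

left endpoint -12.0000.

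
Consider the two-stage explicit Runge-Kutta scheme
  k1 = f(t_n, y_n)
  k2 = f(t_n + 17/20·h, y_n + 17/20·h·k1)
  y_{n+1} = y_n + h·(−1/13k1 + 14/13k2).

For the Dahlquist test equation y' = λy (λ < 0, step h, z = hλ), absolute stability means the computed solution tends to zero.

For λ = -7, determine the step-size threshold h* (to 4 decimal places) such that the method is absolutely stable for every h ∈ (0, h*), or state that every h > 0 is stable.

(-1.0924,0); λ=-7 ⇒ h* = (130/119)/7 = 0.1561.

On y'=λy, z=hλ:
  k1=λy_n ⇒ h·k1=z·y_n;  k2=λ(1+17/20z)y_n ⇒ h·k2=z(1+17/20z)y_n
  y_{n+1}/y_n = 1 − 1/13z + 14/13z(1+17/20z) = 1 + z + 119/130z²
  so R(z) = 1 + z + 119/130z².

Solve |R(x)|<1 on ℝ⁻.
x=-0.65: |R|=0.7368
R=1: x+119/130x²=0 ⇒ x=−130/119=-1.0924; min R=1−1/(4·119/130)=0.7269>−1
Confirm numerically:
  x=-1.042: |R|=0.95189 <1
  x=-0.821: |R|=0.79601 <1
  x=-0.485: |R|=0.73032 <1
  x=-1.358: |R|=1.33012 >1
  x=-1.184: |R|=1.09924 >1
So |R|<1 on (-1.0924, 0).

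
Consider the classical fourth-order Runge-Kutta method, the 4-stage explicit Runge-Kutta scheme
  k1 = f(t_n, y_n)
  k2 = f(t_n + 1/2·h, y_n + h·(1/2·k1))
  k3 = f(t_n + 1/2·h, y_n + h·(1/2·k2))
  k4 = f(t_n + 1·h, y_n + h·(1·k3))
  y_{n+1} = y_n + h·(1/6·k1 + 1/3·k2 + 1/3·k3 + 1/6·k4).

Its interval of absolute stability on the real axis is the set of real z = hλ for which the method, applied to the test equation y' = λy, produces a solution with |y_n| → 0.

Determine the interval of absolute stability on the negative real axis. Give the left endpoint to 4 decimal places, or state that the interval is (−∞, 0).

(-2.7853, 0).

Test eqn y'=λy, z=hλ:
  order 4, 4-stage ⇒ R(z)=1+z+z^2/2+z^3/6+z^4/24
  (e.g. R(-0.34)=0.71181, |R|=0.71181)

Find x<0 with |R(x)|<1.
x=-0.34: |R|=0.7118
|R(-1.81)|=0.2870 |R(-1.34)|=0.2911 |R(-0.75)|=0.4741
Bisect:
  x_lo=-3.3890 |R|=2.3626  x_hi=-0.2543 |R|=0.7755
  mid=-1.82162 |R|=0.28888 →hi
  mid=-2.60529 |R|=0.76083 →hi
  mid=-2.99712 |R|=1.36925 →lo
  mid=-2.80120 |R|=1.02425 →lo
  mid=-2.70325 |R|=0.88318 →hi
  mid=-2.75222 |R|=0.95128 →hi
  mid=-2.77671 |R|=0.98714 →hi
  mid=-2.78896 |R|=1.00554 →lo
  mid=-2.78284 |R|=0.99630 →hi
  ...
  [-2.78532,-2.78513] ⇒ x*=-2.7853
Interval (-2.7853, 0).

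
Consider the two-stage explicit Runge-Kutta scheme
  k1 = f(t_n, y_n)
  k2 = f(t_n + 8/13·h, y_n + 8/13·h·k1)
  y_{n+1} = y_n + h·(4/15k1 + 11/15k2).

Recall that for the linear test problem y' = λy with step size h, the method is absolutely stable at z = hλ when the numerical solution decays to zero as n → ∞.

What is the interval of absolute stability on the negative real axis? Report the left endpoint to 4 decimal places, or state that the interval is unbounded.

With y'=λy (z=hλ):
  k1=λy_n ⇒ h·k1=z·y_n;  k2=λ(1+8/13z)y_n ⇒ h·k2=z(1+8/13z)y_n
  y_{n+1}/y_n = 1 + 4/15z + 11/15z(1+8/13z) = 1 + z + 88/195z²
  Hence R(z) = 1 + z + 88/195z².

Find x<0 with |R(x)|<1.
x=-1.01: |R|=0.4504
R=1: x+88/195x²=0 ⇒ x=−195/88=-2.2159; min R=1−1/(4·88/195)=0.4460>−1
Confirm numerically:
  x=-2.188: |R|=0.97244 <1
  x=-1.842: |R|=0.68918 <1
  x=-1.830: |R|=0.68130 <1
  x=-2.714: |R|=1.61005 >1
  x=-2.587: |R|=1.43324 >1
  x=-2.436: |R|=1.24195 >1
Interval (-2.2159, 0).

(-2.2159, 0).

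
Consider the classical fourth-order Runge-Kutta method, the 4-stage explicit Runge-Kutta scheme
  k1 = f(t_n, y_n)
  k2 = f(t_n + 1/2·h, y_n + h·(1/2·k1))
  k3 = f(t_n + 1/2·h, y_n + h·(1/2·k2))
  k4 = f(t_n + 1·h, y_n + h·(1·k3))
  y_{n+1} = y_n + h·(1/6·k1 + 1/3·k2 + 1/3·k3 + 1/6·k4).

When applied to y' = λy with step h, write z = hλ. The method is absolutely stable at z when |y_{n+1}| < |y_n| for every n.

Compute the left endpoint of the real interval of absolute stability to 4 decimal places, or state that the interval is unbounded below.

z* = -2.7853.

On y'=λy, z=hλ:
  order 4, 4-stage ⇒ R(z)=1+z+z^2/2+z^3/6+z^4/24
  (e.g. R(-1.57)=0.27062, |R|=0.27062)

Find x<0 with |R(x)|<1.
x=-1.57: |R|=0.2706
|R(-1.57)|=0.2706 |R(-1.47)|=0.2756 |R(-0.72)|=0.4882
Bisect:
  x_lo=-3.4067 |R|=2.4186  x_hi=-0.1005 |R|=0.9044
  mid=-1.75357 |R|=0.27921 →hi
  mid=-2.58011 |R|=0.73223 →hi
  mid=-2.99339 |R|=1.36183 →lo
  mid=-2.78675 |R|=1.00220 →lo
  mid=-2.68343 |R|=0.85698 →hi
  mid=-2.73509 |R|=0.92691 →hi
  mid=-2.76092 |R|=0.96387 →hi
  mid=-2.77384 |R|=0.98286 →hi
  mid=-2.78029 |R|=0.99249 →hi
  ...
  [-2.78534,-2.78514] ⇒ x*=-2.7853
Stable set (-2.7853, 0).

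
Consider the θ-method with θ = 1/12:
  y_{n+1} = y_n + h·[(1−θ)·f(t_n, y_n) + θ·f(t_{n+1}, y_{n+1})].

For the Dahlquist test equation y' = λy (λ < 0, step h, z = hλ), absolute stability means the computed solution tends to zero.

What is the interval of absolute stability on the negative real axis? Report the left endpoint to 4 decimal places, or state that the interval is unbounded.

z∈(-2.4000,0).

Set f=λy, z=hλ:
  y_{n+1} = y_n + z·[11/12·y_n + 1/12·y_{n+1}] ⇒ (1 − 1/12z)y_{n+1} = (1 + 11/12z)y_n
  so R(z) = (1 + 11/12z)/(1 − 1/12z).

Find x<0 with |R(x)|<1.
x=-1.06: |R|=0.0260
R=−1: 1+11/12x = −1+1/12x ⇒ -5/6x=2 ⇒ x=2/(-5/6)=-2.4000
Confirm numerically:
  x=-2.318: |R|=0.94273 <1
  x=-2.227: |R|=0.87840 <1
  x=-1.936: |R|=0.66705 <1
  x=-1.037: |R|=0.04549 <1
  x=-2.806: |R|=1.27421 >1
  x=-2.663: |R|=1.17936 >1
  x=-2.546: |R|=1.10037 >1
Stable set (-2.4000, 0).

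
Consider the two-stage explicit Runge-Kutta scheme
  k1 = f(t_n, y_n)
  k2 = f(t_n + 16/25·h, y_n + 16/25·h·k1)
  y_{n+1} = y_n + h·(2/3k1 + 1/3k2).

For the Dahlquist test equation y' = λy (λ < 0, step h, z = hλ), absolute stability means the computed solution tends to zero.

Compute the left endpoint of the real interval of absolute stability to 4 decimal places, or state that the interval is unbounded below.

z* = -4.6875.

On y'=λy, z=hλ:
  k1=λy_n ⇒ h·k1=z·y_n;  k2=λ(1+16/25z)y_n ⇒ h·k2=z(1+16/25z)y_n
  y_{n+1}/y_n = 1 + 2/3z + 1/3z(1+16/25z) = 1 + z + 16/75z²
  ⇒ R(z) = 1 + z + 16/75z².

Boundary: |R(x)|=1, x<0.
x=-0.82: |R|=0.3234
R=1: x+16/75x²=0 ⇒ x=−75/16=-4.6875; min R=1−1/(4·16/75)=-0.1719>−1
Confirm numerically:
  x=-4.143: |R|=0.51875 <1
  x=-2.713: |R|=0.14279 <1
  x=-1.901: |R|=0.13006 <1
  x=-1.896: |R|=0.12911 <1
  x=-5.132: |R|=1.48665 >1
  x=-5.036: |R|=1.37441 >1
  x=-5.029: |R|=1.36638 >1
Stable set (-4.6875, 0).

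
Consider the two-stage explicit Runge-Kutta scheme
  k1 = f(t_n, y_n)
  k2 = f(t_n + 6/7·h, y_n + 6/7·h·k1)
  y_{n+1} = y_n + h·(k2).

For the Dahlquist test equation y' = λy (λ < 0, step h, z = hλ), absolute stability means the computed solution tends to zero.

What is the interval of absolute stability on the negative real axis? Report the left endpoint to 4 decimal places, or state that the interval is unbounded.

(-1.1667, 0).

Test eqn y'=λy, z=hλ:
  k1=λy_n ⇒ h·k1=z·y_n;  k2=λ(1+6/7z)y_n ⇒ h·k2=z(1+6/7z)y_n
  y_{n+1}/y_n = 1 + z(1+6/7z) = 1 + z + 6/7z²
  Hence R(z) = 1 + z + 6/7z².

Need |R(x)|<1, x<0.
x=-0.45: |R|=0.7236
R=1: x+6/7x²=0 ⇒ x=−7/6=-1.1667; min R=1−1/(4·6/7)=0.7083>−1
Confirm numerically:
  x=-0.906: |R|=0.79757 <1
  x=-0.798: |R|=0.74783 <1
  x=-0.482: |R|=0.71713 <1
  x=-1.559: |R|=1.52427 >1
  x=-1.497: |R|=1.42386 >1
Interval (-1.1667, 0).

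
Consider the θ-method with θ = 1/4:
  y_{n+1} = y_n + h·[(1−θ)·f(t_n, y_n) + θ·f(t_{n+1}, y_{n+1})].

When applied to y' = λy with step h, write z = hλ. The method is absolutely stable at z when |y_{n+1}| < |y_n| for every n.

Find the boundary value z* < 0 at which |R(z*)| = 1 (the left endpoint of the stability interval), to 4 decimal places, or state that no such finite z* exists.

With y'=λy (z=hλ):
  y_{n+1} = y_n + z·[3/4·y_n + 1/4·y_{n+1}] ⇒ (1 − 1/4z)y_{n+1} = (1 + 3/4z)y_n
  ⇒ R(z) = (1 + 3/4z)/(1 − 1/4z).

Boundary: |R(x)|=1, x<0.
x=-0.33: |R|=0.6952
R=−1: 1+3/4x = −1+1/4x ⇒ -1/2x=2 ⇒ x=2/(-1/2)=-4.0000
Confirm numerically:
  x=-2.336: |R|=0.47475 <1
  x=-2.226: |R|=0.43013 <1
  x=-1.925: |R|=0.29958 <1
  x=-1.613: |R|=0.14947 <1
  x=-4.203: |R|=1.04949 >1
  x=-4.119: |R|=1.02931 >1
Interval (-4.0000, 0).

z* = -4.0000.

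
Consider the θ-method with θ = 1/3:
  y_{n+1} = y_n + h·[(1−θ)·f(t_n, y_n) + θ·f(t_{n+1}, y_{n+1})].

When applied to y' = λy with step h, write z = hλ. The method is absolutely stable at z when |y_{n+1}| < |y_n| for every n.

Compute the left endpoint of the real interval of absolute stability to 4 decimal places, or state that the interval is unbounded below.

On y'=λy, z=hλ:
  y_{n+1} = y_n + z·[2/3·y_n + 1/3·y_{n+1}] ⇒ (1 − 1/3z)y_{n+1} = (1 + 2/3z)y_n
  R(z) = (1 + 2/3z)/(1 − 1/3z).

Find x<0 with |R(x)|<1.
x=-0.98: |R|=0.2613
R=−1: 1+2/3x = −1+1/3x ⇒ -1/3x=2 ⇒ x=2/(-1/3)=-6.0000
Confirm numerically:
  x=-5.928: |R|=0.99194 <1
  x=-3.746: |R|=0.66588 <1
  x=-2.497: |R|=0.36274 <1
  x=-6.352: |R|=1.03764 >1
  x=-6.148: |R|=1.01618 >1
So |R|<1 on (-6.0000, 0).

left endpoint -6.0000.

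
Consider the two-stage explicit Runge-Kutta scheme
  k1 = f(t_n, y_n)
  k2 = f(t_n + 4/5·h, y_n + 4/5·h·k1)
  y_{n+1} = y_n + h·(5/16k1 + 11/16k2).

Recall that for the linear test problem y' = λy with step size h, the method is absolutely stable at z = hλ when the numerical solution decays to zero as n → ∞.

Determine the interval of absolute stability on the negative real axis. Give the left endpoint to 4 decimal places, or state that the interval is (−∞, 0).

z∈(-1.8182,0).

Set f=λy, z=hλ:
  k1=λy_n ⇒ h·k1=z·y_n;  k2=λ(1+4/5z)y_n ⇒ h·k2=z(1+4/5z)y_n
  y_{n+1}/y_n = 1 + 5/16z + 11/16z(1+4/5z) = 1 + z + 11/20z²
  Hence R(z) = 1 + z + 11/20z².

Solve |R(x)|<1 on ℝ⁻.
x=-0.37: |R|=0.7053
R=1: x+11/20x²=0 ⇒ x=−20/11=-1.8182; min R=1−1/(4·11/20)=0.5455>−1
Confirm numerically:
  x=-1.526: |R|=0.75477 <1
  x=-1.008: |R|=0.55084 <1
  x=-0.939: |R|=0.54595 <1
  x=-2.345: |R|=1.67946 >1
  x=-2.342: |R|=1.67473 >1
  x=-2.058: |R|=1.27145 >1
Stable set (-1.8182, 0).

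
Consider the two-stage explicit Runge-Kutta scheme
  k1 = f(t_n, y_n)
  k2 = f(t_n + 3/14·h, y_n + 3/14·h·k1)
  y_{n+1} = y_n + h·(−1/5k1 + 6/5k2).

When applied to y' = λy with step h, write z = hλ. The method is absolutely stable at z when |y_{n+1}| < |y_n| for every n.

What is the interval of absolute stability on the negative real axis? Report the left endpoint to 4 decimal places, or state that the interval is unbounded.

Set f=λy, z=hλ:
  k1=λy_n ⇒ h·k1=z·y_n;  k2=λ(1+3/14z)y_n ⇒ h·k2=z(1+3/14z)y_n
  y_{n+1}/y_n = 1 − 1/5z + 6/5z(1+3/14z) = 1 + z + 9/35z²
  Hence R(z) = 1 + z + 9/35z².

Need |R(x)|<1, x<0.
x=-0.41: |R|=0.6332
R=1: x+9/35x²=0 ⇒ x=−35/9=-3.8889; min R=1−1/(4·9/35)=0.0278>−1
Confirm numerically:
  x=-3.198: |R|=0.43185 <1
  x=-2.023: |R|=0.02936 <1
  x=-1.886: |R|=0.02866 <1
  x=-1.617: |R|=0.05535 <1
  x=-4.108: |R|=1.23146 >1
  x=-3.920: |R|=1.03136 >1
Stable set (-3.8889, 0).

(-3.8889, 0).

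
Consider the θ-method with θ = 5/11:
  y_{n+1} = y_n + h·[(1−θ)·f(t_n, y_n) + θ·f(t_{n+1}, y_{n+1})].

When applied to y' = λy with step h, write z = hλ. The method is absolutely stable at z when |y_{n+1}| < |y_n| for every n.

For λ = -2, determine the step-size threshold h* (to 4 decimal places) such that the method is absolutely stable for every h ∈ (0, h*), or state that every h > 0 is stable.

On y'=λy, z=hλ:
  y_{n+1} = y_n + z·[6/11·y_n + 5/11·y_{n+1}] ⇒ (1 − 5/11z)y_{n+1} = (1 + 6/11z)y_n
  Hence R(z) = (1 + 6/11z)/(1 − 5/11z).

Boundary: |R(x)|=1, x<0.
x=-0.95: |R|=0.3365
R=−1: 1+6/11x = −1+5/11x ⇒ -1/11x=2 ⇒ x=2/(-1/11)=-22.0000
Confirm numerically:
  x=-12.618: |R|=0.87337 <1
  x=-11.820: |R|=0.85478 <1
  x=-10.869: |R|=0.82966 <1
  x=-22.429: |R|=1.00348 >1
  x=-22.183: |R|=1.00150 >1
Stable set (-22.0000, 0).

(-22.0000,0); λ=-2 ⇒ h* = (22)/2 = 11.0000.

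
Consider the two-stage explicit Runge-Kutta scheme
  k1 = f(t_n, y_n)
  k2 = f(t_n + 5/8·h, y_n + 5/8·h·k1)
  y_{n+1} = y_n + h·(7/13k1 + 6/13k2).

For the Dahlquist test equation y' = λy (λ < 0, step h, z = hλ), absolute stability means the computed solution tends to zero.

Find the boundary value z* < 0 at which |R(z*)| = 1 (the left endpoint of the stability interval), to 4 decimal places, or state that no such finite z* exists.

On y'=λy, z=hλ:
  k1=λy_n ⇒ h·k1=z·y_n;  k2=λ(1+5/8z)y_n ⇒ h·k2=z(1+5/8z)y_n
  y_{n+1}/y_n = 1 + 7/13z + 6/13z(1+5/8z) = 1 + z + 15/52z²
  ⇒ R(z) = 1 + z + 15/52z².

Need |R(x)|<1, x<0.
x=-1.5: |R|=0.1490
R=1: x+15/52x²=0 ⇒ x=−52/15=-3.4667; min R=1−1/(4·15/52)=0.1333>−1
Confirm numerically:
  x=-3.225: |R|=0.77518 <1
  x=-2.510: |R|=0.30734 <1
  x=-2.395: |R|=0.25962 <1
  x=-3.773: |R|=1.33340 >1
  x=-3.556: |R|=1.09164 >1
Interval (-3.4667, 0).

z* = -3.4667.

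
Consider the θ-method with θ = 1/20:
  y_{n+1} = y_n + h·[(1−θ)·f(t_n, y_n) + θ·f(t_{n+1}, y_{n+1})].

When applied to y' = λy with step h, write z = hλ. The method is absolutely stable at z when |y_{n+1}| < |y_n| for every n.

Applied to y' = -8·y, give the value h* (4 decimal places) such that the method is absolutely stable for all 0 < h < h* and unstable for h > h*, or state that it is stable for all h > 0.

Test eqn y'=λy, z=hλ:
  y_{n+1} = y_n + z·[19/20·y_n + 1/20·y_{n+1}] ⇒ (1 − 1/20z)y_{n+1} = (1 + 19/20z)y_n
  Hence R(z) = (1 + 19/20z)/(1 − 1/20z).

Boundary: |R(x)|=1, x<0.
x=-0.74: |R|=0.2864
R=−1: 1+19/20x = −1+1/20x ⇒ -9/10x=2 ⇒ x=2/(-9/10)=-2.2222
Confirm numerically:
  x=-2.087: |R|=0.88980 <1
  x=-1.870: |R|=0.71011 <1
  x=-1.350: |R|=0.26464 <1
  x=-2.696: |R|=1.37575 >1
  x=-2.530: |R|=1.24589 >1
So |R|<1 on (-2.2222, 0).

(-2.2222,0); λ=-8 ⇒ h* = (20/9)/8 = 0.2778.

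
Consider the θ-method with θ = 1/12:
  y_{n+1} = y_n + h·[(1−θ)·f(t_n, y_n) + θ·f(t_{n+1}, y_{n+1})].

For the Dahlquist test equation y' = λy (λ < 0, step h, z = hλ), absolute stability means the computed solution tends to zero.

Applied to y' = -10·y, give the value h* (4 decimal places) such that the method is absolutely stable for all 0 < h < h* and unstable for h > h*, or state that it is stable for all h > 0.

Set f=λy, z=hλ:
  y_{n+1} = y_n + z·[11/12·y_n + 1/12·y_{n+1}] ⇒ (1 − 1/12z)y_{n+1} = (1 + 11/12z)y_n
  R(z) = (1 + 11/12z)/(1 − 1/12z).

Need |R(x)|<1, x<0.
x=-0.63: |R|=0.4014
R=−1: 1+11/12x = −1+1/12x ⇒ -5/6x=2 ⇒ x=2/(-5/6)=-2.4000
Confirm numerically:
  x=-2.255: |R|=0.89828 <1
  x=-1.855: |R|=0.60664 <1
  x=-1.819: |R|=0.57956 <1
  x=-1.343: |R|=0.20782 <1
  x=-2.956: |R|=1.37176 >1
  x=-2.696: |R|=1.20142 >1
  x=-2.522: |R|=1.08401 >1
So |R|<1 on (-2.4000, 0).

(-2.4000,0); λ=-10 ⇒ h* = (12/5)/10 = 0.2400.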